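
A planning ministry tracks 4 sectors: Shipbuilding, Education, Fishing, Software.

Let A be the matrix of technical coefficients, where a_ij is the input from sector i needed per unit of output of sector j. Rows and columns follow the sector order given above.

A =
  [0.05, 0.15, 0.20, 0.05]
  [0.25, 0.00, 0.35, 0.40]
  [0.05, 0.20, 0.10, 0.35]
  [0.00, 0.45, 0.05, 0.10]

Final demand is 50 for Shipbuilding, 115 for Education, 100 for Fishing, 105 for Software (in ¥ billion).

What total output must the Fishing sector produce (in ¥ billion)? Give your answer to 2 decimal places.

I − A =
  [   0.95    -0.15    -0.20    -0.05]
  [  -0.25     1.00    -0.35    -0.40]
  [  -0.05    -0.20     0.90    -0.35]
  [   0.00    -0.45    -0.05     0.90]
Compute the cofactors C_ij = (−1)^(i+j)·(3×3 minor ij) of I−A; the adjugate is their transpose:
adj(I−A) = Cᵀ =
  [ 0.508375   0.207125   0.204625   0.199875]
  [ 0.214875   0.743750   0.363875   0.484000]
  [ 0.120375   0.328500   0.644625   0.403375]
  [ 0.114125   0.390125   0.217750   0.732125]
det(I−A) = Σ_j (I−A)_1j·C_1j = (0.95)(0.508375) + (-0.15)(0.214875) + (-0.20)(0.120375) + (-0.05)(0.114125) = 0.42094375
(I − A)⁻¹ = adj(I−A) / det(I−A) ≈
  [   1.2077     0.4920     0.4861     0.4748]
  [   0.5105     1.7669     0.8644     1.1498]
  [   0.2860     0.7804     1.5314     0.9583]
  [   0.2711     0.9268     0.5173     1.7392]
x = (I − A)⁻¹ d = adj(I−A)·d / det(I−A), with det(I−A) = 0.42094375:
  x_1 = (0.508375·50 + 0.207125·115 + 0.204625·100 + 0.199875·105) / 0.42094375 = 90.6875 / 0.42094375 ≈ 215.44
  x_2 = (0.214875·50 + 0.743750·115 + 0.363875·100 + 0.484000·105) / 0.42094375 = 183.4825 / 0.42094375 ≈ 435.88
  x_3 = (0.120375·50 + 0.328500·115 + 0.644625·100 + 0.403375·105) / 0.42094375 = 150.613125 / 0.42094375 ≈ 357.80
  x_4 = (0.114125·50 + 0.390125·115 + 0.217750·100 + 0.732125·105) / 0.42094375 = 149.21875 / 0.42094375 ≈ 354.49

x_3 = 357.80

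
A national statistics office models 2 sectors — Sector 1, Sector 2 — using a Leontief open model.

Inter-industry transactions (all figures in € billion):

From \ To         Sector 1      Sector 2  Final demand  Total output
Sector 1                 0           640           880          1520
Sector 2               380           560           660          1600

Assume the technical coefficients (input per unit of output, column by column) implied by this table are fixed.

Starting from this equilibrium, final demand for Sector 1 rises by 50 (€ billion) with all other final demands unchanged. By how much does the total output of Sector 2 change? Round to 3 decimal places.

Δx_2 = 22.727

Technical coefficients a_ij = z_ij / X_j:
  a_11 = 0/1520 = 0.00, a_21 = 380/1520 = 0.25
  a_12 = 640/1600 = 0.40, a_22 = 560/1600 = 0.35
I − A =
  [   1.00    -0.40]
  [  -0.25     0.65]
det(I−A) = (1.00)(0.65) − (-0.40)(-0.25) = 0.5500
adj(I−A) = [[0.65, 0.40], [0.25, 1.00]]
(I − A)⁻¹ = adj(I−A) / det(I−A) ≈
  [   1.1818     0.7273]
  [   0.4545     1.8182]
Δx = (I − A)⁻¹ Δd with Δd having +50 in the Sector 1 component and 0 elsewhere.
So Δx_2 = L_21 · (+50), where L_21 = adj(I−A)_21 / det(I−A) = 0.25 / 0.5500.
Δx_2 = 0.25 × (+50) / 0.5500 = 12.50 / 0.5500 ≈ 22.727.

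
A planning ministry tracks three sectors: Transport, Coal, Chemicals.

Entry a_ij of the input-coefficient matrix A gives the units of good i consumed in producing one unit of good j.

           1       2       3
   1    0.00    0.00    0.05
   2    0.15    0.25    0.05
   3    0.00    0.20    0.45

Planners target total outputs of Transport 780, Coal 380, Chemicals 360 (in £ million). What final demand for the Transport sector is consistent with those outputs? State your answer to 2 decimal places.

d_1 = 762.00

I − A =
  [   1.00     0.00    -0.05]
  [  -0.15     0.75    -0.05]
  [   0.00    -0.20     0.55]
d = (I − A) x:
  d_1 = (+1.00)·780 + (+0.00)·380 + (-0.05)·360 = 762.00
  d_2 = (-0.15)·780 + (+0.75)·380 + (-0.05)·360 = 150.00
  d_3 = (+0.00)·780 + (-0.20)·380 + (+0.55)·360 = 122.00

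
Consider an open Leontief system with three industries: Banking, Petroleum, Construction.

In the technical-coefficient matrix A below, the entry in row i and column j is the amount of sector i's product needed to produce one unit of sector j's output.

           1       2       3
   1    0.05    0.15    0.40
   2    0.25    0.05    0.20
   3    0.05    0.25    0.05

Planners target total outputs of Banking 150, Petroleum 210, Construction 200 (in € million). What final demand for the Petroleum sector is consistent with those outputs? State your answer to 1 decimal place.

d_2 = 122.0

I − A =
  [   0.95    -0.15    -0.40]
  [  -0.25     0.95    -0.20]
  [  -0.05    -0.25     0.95]
d = (I − A) x:
  d_1 = (+0.95)·150 + (-0.15)·210 + (-0.40)·200 = 31.0
  d_2 = (-0.25)·150 + (+0.95)·210 + (-0.20)·200 = 122.0
  d_3 = (-0.05)·150 + (-0.25)·210 + (+0.95)·200 = 130.0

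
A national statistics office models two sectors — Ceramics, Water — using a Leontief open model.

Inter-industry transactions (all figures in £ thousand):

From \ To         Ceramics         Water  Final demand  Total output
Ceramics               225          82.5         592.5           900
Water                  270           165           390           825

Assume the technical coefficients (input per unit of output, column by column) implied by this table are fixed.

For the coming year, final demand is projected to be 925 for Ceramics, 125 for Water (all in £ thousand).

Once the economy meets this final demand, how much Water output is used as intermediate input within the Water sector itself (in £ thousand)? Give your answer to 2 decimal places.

Technical coefficients a_ij = z_ij / X_j:
  a_CC = 225/900 = 0.25, a_WC = 270/900 = 0.30
  a_CW = 82.5/825 = 0.10, a_WW = 165/825 = 0.20
I − A =
  [   0.75    -0.10]
  [  -0.30     0.80]
det(I−A) = (0.75)(0.80) − (-0.10)(-0.30) = 0.5700
adj(I−A) = [[0.80, 0.10], [0.30, 0.75]]
(I − A)⁻¹ = adj(I−A) / det(I−A) ≈
  [   1.4035     0.1754]
  [   0.5263     1.3158]
First solve x = (I − A)⁻¹ d = adj(I−A)·d / det(I−A); in particular x_W = (0.30·925 + 0.75·125) / 0.5700 = 371.25 / 0.5700 ≈ 651.3158.
Intermediate flow from W to W: z_WW = a_WW · x_W = 0.20 × 371.25 / 0.5700 = 74.25 / 0.5700 ≈ 130.26.

z_WW = 130.26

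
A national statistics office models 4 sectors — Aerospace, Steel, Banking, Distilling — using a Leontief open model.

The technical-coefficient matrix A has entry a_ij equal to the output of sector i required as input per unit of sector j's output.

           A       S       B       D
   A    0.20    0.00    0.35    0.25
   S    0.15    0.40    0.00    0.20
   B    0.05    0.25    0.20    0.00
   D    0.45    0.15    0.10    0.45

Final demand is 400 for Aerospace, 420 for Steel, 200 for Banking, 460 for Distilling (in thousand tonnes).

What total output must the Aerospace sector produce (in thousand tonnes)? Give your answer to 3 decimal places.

I − A =
  [   0.80     0.00    -0.35    -0.25]
  [  -0.15     0.60     0.00    -0.20]
  [  -0.05    -0.25     0.80     0.00]
  [  -0.45    -0.15    -0.10     0.55]
Compute the cofactors C_ij = (−1)^(i+j)·(3×3 minor ij) of I−A; the adjugate is their transpose:
adj(I−A) = Cᵀ =
  [ 0.235000   0.084375   0.120000   0.137500]
  [ 0.139000   0.251125   0.080125   0.154500]
  [ 0.058125   0.083750   0.166875   0.056875]
  [ 0.240750   0.152750   0.150375   0.360375]
det(I−A) = Σ_j (I−A)_1j·C_1j = (0.80)(0.235000) + (0.00)(0.139000) + (-0.35)(0.058125) + (-0.25)(0.240750) = 0.10746875
(I − A)⁻¹ = adj(I−A) / det(I−A) ≈
  [   2.1867     0.7851     1.1166     1.2794]
  [   1.2934     2.3367     0.7456     1.4376]
  [   0.5409     0.7793     1.5528     0.5292]
  [   2.2402     1.4213     1.3992     3.3533]
x = (I − A)⁻¹ d = adj(I−A)·d / det(I−A), with det(I−A) = 0.10746875:
  x_A = (0.235000·400 + 0.084375·420 + 0.120000·200 + 0.137500·460) / 0.10746875 = 216.6875 / 0.10746875 ≈ 2016.284
  x_S = (0.139000·400 + 0.251125·420 + 0.080125·200 + 0.154500·460) / 0.10746875 = 248.1675 / 0.10746875 ≈ 2309.206
  x_B = (0.058125·400 + 0.083750·420 + 0.166875·200 + 0.056875·460) / 0.10746875 = 117.9625 / 0.10746875 ≈ 1097.645
  x_D = (0.240750·400 + 0.152750·420 + 0.150375·200 + 0.360375·460) / 0.10746875 = 356.3025 / 0.10746875 ≈ 3315.406

x_A = 2016.284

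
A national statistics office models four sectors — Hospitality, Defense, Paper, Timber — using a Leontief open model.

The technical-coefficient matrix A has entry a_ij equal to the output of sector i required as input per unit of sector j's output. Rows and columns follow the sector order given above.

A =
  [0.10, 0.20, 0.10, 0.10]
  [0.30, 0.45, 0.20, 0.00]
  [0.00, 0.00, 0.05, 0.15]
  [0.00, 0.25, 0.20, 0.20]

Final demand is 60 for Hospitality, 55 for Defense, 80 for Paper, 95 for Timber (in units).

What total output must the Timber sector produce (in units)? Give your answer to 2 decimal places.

I − A =
  [   0.90    -0.20    -0.10    -0.10]
  [  -0.30     0.55    -0.20     0.00]
  [   0.00     0.00     0.95    -0.15]
  [   0.00    -0.25    -0.20     0.80]
Compute the cofactors C_ij = (−1)^(i+j)·(3×3 minor ij) of I−A; the adjugate is their transpose:
adj(I−A) = Cᵀ =
  [ 0.39400   0.17350   0.09200   0.06650]
  [ 0.21900   0.65700   0.17400   0.06000]
  [ 0.01125   0.03375   0.34050   0.06525]
  [ 0.07125   0.21375   0.13950   0.41325]
det(I−A) = Σ_j (I−A)_1j·C_1j = (0.90)(0.39400) + (-0.20)(0.21900) + (-0.10)(0.01125) + (-0.10)(0.07125) = 0.30255
(I − A)⁻¹ = adj(I−A) / det(I−A) ≈
  [   1.3023     0.5735     0.3041     0.2198]
  [   0.7238     2.1715     0.5751     0.1983]
  [   0.0372     0.1116     1.1254     0.2157]
  [   0.2355     0.7065     0.4611     1.3659]
x = (I − A)⁻¹ d = adj(I−A)·d / det(I−A), with det(I−A) = 0.30255:
  x_1 = (0.39400·60 + 0.17350·55 + 0.09200·80 + 0.06650·95) / 0.30255 = 46.86 / 0.30255 ≈ 154.88
  x_2 = (0.21900·60 + 0.65700·55 + 0.17400·80 + 0.06000·95) / 0.30255 = 68.895 / 0.30255 ≈ 227.71
  x_3 = (0.01125·60 + 0.03375·55 + 0.34050·80 + 0.06525·95) / 0.30255 = 35.97 / 0.30255 ≈ 118.89
  x_4 = (0.07125·60 + 0.21375·55 + 0.13950·80 + 0.41325·95) / 0.30255 = 66.45 / 0.30255 ≈ 219.63

x_4 = 219.63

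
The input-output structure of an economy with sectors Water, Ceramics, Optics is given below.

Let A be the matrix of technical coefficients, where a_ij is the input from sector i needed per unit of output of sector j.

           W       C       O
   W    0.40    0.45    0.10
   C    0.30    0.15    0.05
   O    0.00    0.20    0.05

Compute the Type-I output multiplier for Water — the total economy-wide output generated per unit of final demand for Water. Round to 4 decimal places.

m_W = 3.3188

I − A =
  [   0.60    -0.45    -0.10]
  [  -0.30     0.85    -0.05]
  [   0.00    -0.20     0.95]
Cofactors of I−A, C_ij = (−1)^(i+j)·(minor ij) (rows/columns in the sector order above):
  C_11 = (0.85)(0.95) − (-0.05)(-0.20) = 0.7975
  C_12 = −[(-0.30)(0.95) − (-0.05)(0.00)] = 0.2850
  C_13 = (-0.30)(-0.20) − (0.85)(0.00) = 0.0600
  C_21 = −[(-0.45)(0.95) − (-0.10)(-0.20)] = 0.4475
  C_22 = (0.60)(0.95) − (-0.10)(0.00) = 0.5700
  C_23 = −[(0.60)(-0.20) − (-0.45)(0.00)] = 0.1200
  C_31 = (-0.45)(-0.05) − (-0.10)(0.85) = 0.1075
  C_32 = −[(0.60)(-0.05) − (-0.10)(-0.30)] = 0.0600
  C_33 = (0.60)(0.85) − (-0.45)(-0.30) = 0.3750
det(I−A) = Σ_j (I−A)_1j·C_1j = (0.60)(0.7975) + (-0.45)(0.2850) + (-0.10)(0.0600) = 0.34425
adj(I−A) = Cᵀ =
  [ 0.7975   0.4475   0.1075]
  [ 0.2850   0.5700   0.0600]
  [ 0.0600   0.1200   0.3750]
(I − A)⁻¹ = adj(I−A) / det(I−A) ≈
  [   2.31663     1.29993     0.31227]
  [   0.82789     1.65577     0.17429]
  [   0.17429     0.34858     1.08932]
The output multiplier for sector j is the column-j sum of the Leontief inverse (I − A)⁻¹ = adj(I−A) / det(I−A).
Column W of adj(I−A): (0.7975, 0.2850, 0.0600); det(I−A) = 0.34425.
m_W = (0.7975 + 0.2850 + 0.0600) / 0.34425 = 1.1425 / 0.34425 ≈ 3.3188.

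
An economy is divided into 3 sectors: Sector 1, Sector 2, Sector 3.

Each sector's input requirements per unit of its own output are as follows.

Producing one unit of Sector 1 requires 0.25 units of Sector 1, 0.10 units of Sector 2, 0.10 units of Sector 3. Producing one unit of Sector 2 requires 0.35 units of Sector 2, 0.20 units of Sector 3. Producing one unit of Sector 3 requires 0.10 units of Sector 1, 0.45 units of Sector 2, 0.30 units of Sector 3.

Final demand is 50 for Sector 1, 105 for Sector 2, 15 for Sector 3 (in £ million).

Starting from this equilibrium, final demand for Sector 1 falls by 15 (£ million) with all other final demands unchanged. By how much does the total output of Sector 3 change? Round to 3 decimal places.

I − A =
  [   0.75     0.00    -0.10]
  [  -0.10     0.65    -0.45]
  [  -0.10    -0.20     0.70]
Cofactors of I−A, C_ij = (−1)^(i+j)·(minor ij) (rows/columns in the sector order above):
  C_11 = (0.65)(0.70) − (-0.45)(-0.20) = 0.3650
  C_12 = −[(-0.10)(0.70) − (-0.45)(-0.10)] = 0.1150
  C_13 = (-0.10)(-0.20) − (0.65)(-0.10) = 0.0850
  C_21 = −[(0.00)(0.70) − (-0.10)(-0.20)] = 0.0200
  C_22 = (0.75)(0.70) − (-0.10)(-0.10) = 0.5150
  C_23 = −[(0.75)(-0.20) − (0.00)(-0.10)] = 0.1500
  C_31 = (0.00)(-0.45) − (-0.10)(0.65) = 0.0650
  C_32 = −[(0.75)(-0.45) − (-0.10)(-0.10)] = 0.3475
  C_33 = (0.75)(0.65) − (0.00)(-0.10) = 0.4875
det(I−A) = Σ_j (I−A)_1j·C_1j = (0.75)(0.3650) + (0.00)(0.1150) + (-0.10)(0.0850) = 0.26525
adj(I−A) = Cᵀ =
  [ 0.3650   0.0200   0.0650]
  [ 0.1150   0.5150   0.3475]
  [ 0.0850   0.1500   0.4875]
(I − A)⁻¹ = adj(I−A) / det(I−A) ≈
  [   1.3761     0.0754     0.2451]
  [   0.4336     1.9416     1.3101]
  [   0.3205     0.5655     1.8379]
Δx = (I − A)⁻¹ Δd with Δd having -15 in the Sector 1 component and 0 elsewhere.
So Δx_3 = L_31 · (-15), where L_31 = adj(I−A)_31 / det(I−A) = 0.0850 / 0.26525.
Δx_3 = 0.0850 × (-15) / 0.26525 = -1.275 / 0.26525 ≈ -4.807.

Δx_3 = -4.807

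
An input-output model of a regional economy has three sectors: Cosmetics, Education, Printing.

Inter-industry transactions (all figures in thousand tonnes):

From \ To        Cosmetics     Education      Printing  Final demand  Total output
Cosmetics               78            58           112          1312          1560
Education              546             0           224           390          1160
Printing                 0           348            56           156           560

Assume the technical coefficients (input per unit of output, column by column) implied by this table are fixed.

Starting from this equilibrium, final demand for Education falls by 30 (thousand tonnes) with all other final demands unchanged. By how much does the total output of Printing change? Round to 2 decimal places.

Technical coefficients a_ij = z_ij / X_j:
  a_11 = 78/1560 = 0.05, a_21 = 546/1560 = 0.35, a_31 = 0/1560 = 0.00
  a_12 = 58/1160 = 0.05, a_22 = 0/1160 = 0.00, a_32 = 348/1160 = 0.30
  a_13 = 112/560 = 0.20, a_23 = 224/560 = 0.40, a_33 = 56/560 = 0.10
I − A =
  [   0.95    -0.05    -0.20]
  [  -0.35     1.00    -0.40]
  [   0.00    -0.30     0.90]
Cofactors of I−A, C_ij = (−1)^(i+j)·(minor ij) (rows/columns in the sector order above):
  C_11 = (1.00)(0.90) − (-0.40)(-0.30) = 0.7800
  C_12 = −[(-0.35)(0.90) − (-0.40)(0.00)] = 0.3150
  C_13 = (-0.35)(-0.30) − (1.00)(0.00) = 0.1050
  C_21 = −[(-0.05)(0.90) − (-0.20)(-0.30)] = 0.1050
  C_22 = (0.95)(0.90) − (-0.20)(0.00) = 0.8550
  C_23 = −[(0.95)(-0.30) − (-0.05)(0.00)] = 0.2850
  C_31 = (-0.05)(-0.40) − (-0.20)(1.00) = 0.2200
  C_32 = −[(0.95)(-0.40) − (-0.20)(-0.35)] = 0.4500
  C_33 = (0.95)(1.00) − (-0.05)(-0.35) = 0.9325
det(I−A) = Σ_j (I−A)_1j·C_1j = (0.95)(0.7800) + (-0.05)(0.3150) + (-0.20)(0.1050) = 0.70425
adj(I−A) = Cᵀ =
  [ 0.7800   0.1050   0.2200]
  [ 0.3150   0.8550   0.4500]
  [ 0.1050   0.2850   0.9325]
(I − A)⁻¹ = adj(I−A) / det(I−A) ≈
  [   1.1076     0.1491     0.3124]
  [   0.4473     1.2141     0.6390]
  [   0.1491     0.4047     1.3241]
Δx = (I − A)⁻¹ Δd with Δd having -30 in the Education component and 0 elsewhere.
So Δx_3 = L_32 · (-30), where L_32 = adj(I−A)_32 / det(I−A) = 0.2850 / 0.70425.
Δx_3 = 0.2850 × (-30) / 0.70425 = -8.55 / 0.70425 ≈ -12.14.

Δx_3 = -12.14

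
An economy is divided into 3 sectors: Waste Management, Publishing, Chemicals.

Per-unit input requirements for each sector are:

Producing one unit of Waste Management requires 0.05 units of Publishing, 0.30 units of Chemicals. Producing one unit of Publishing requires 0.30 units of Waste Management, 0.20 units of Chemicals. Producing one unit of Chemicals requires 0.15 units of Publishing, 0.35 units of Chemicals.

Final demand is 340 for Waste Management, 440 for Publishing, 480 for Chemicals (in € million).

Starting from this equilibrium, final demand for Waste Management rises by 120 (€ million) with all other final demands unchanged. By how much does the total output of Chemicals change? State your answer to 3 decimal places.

Δx_3 = 62.338

I − A =
  [   1.00    -0.30     0.00]
  [  -0.05     1.00    -0.15]
  [  -0.30    -0.20     0.65]
Cofactors of I−A, C_ij = (−1)^(i+j)·(minor ij) (rows/columns in the sector order above):
  C_11 = (1.00)(0.65) − (-0.15)(-0.20) = 0.6200
  C_12 = −[(-0.05)(0.65) − (-0.15)(-0.30)] = 0.0775
  C_13 = (-0.05)(-0.20) − (1.00)(-0.30) = 0.3100
  C_21 = −[(-0.30)(0.65) − (0.00)(-0.20)] = 0.1950
  C_22 = (1.00)(0.65) − (0.00)(-0.30) = 0.6500
  C_23 = −[(1.00)(-0.20) − (-0.30)(-0.30)] = 0.2900
  C_31 = (-0.30)(-0.15) − (0.00)(1.00) = 0.0450
  C_32 = −[(1.00)(-0.15) − (0.00)(-0.05)] = 0.1500
  C_33 = (1.00)(1.00) − (-0.30)(-0.05) = 0.9850
det(I−A) = Σ_j (I−A)_1j·C_1j = (1.00)(0.6200) + (-0.30)(0.0775) + (0.00)(0.3100) = 0.59675
adj(I−A) = Cᵀ =
  [ 0.6200   0.1950   0.0450]
  [ 0.0775   0.6500   0.1500]
  [ 0.3100   0.2900   0.9850]
(I − A)⁻¹ = adj(I−A) / det(I−A) ≈
  [   1.0390     0.3268     0.0754]
  [   0.1299     1.0892     0.2514]
  [   0.5195     0.4860     1.6506]
Δx = (I − A)⁻¹ Δd with Δd having +120 in the Waste Management component and 0 elsewhere.
So Δx_3 = L_31 · (+120), where L_31 = adj(I−A)_31 / det(I−A) = 0.3100 / 0.59675.
Δx_3 = 0.3100 × (+120) / 0.59675 = 37.20 / 0.59675 ≈ 62.338.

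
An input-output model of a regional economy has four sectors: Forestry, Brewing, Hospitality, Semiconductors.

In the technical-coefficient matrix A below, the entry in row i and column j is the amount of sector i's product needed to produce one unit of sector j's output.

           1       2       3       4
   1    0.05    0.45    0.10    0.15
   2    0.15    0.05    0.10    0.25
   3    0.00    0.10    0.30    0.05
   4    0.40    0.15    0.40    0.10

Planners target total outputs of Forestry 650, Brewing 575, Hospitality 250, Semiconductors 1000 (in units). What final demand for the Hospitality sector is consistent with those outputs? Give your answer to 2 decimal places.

d_3 = 67.50

I − A =
  [   0.95    -0.45    -0.10    -0.15]
  [  -0.15     0.95    -0.10    -0.25]
  [   0.00    -0.10     0.70    -0.05]
  [  -0.40    -0.15    -0.40     0.90]
d = (I − A) x:
  d_1 = (+0.95)·650 + (-0.45)·575 + (-0.10)·250 + (-0.15)·1000 = 183.75
  d_2 = (-0.15)·650 + (+0.95)·575 + (-0.10)·250 + (-0.25)·1000 = 173.75
  d_3 = (+0.00)·650 + (-0.10)·575 + (+0.70)·250 + (-0.05)·1000 = 67.50
  d_4 = (-0.40)·650 + (-0.15)·575 + (-0.40)·250 + (+0.90)·1000 = 453.75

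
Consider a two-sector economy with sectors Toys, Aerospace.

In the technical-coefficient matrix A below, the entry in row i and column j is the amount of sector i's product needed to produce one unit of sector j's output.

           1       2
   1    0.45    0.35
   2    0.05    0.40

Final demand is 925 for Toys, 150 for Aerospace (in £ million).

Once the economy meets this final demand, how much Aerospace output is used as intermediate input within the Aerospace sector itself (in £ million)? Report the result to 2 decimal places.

z_22 = 164.80

I − A =
  [   0.55    -0.35]
  [  -0.05     0.60]
det(I−A) = (0.55)(0.60) − (-0.35)(-0.05) = 0.3125
adj(I−A) = [[0.60, 0.35], [0.05, 0.55]]
(I − A)⁻¹ = adj(I−A) / det(I−A) ≈
  [   1.9200     1.1200]
  [   0.1600     1.7600]
First solve x = (I − A)⁻¹ d = adj(I−A)·d / det(I−A); in particular x_2 = (0.05·925 + 0.55·150) / 0.3125 = 128.75 / 0.3125 = 412.0000.
Intermediate flow from 2 to 2: z_22 = a_22 · x_2 = 0.40 × 128.75 / 0.3125 = 51.50 / 0.3125 = 164.80.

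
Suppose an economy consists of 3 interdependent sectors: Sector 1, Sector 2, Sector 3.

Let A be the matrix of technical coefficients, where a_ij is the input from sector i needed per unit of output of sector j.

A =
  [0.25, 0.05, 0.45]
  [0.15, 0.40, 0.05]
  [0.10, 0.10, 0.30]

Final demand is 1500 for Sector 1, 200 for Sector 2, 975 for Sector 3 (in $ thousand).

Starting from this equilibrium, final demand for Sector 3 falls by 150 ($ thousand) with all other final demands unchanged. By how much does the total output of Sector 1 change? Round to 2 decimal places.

I − A =
  [   0.75    -0.05    -0.45]
  [  -0.15     0.60    -0.05]
  [  -0.10    -0.10     0.70]
Cofactors of I−A, C_ij = (−1)^(i+j)·(minor ij) (rows/columns in the sector order above):
  C_11 = (0.60)(0.70) − (-0.05)(-0.10) = 0.4150
  C_12 = −[(-0.15)(0.70) − (-0.05)(-0.10)] = 0.1100
  C_13 = (-0.15)(-0.10) − (0.60)(-0.10) = 0.0750
  C_21 = −[(-0.05)(0.70) − (-0.45)(-0.10)] = 0.0800
  C_22 = (0.75)(0.70) − (-0.45)(-0.10) = 0.4800
  C_23 = −[(0.75)(-0.10) − (-0.05)(-0.10)] = 0.0800
  C_31 = (-0.05)(-0.05) − (-0.45)(0.60) = 0.2725
  C_32 = −[(0.75)(-0.05) − (-0.45)(-0.15)] = 0.1050
  C_33 = (0.75)(0.60) − (-0.05)(-0.15) = 0.4425
det(I−A) = Σ_j (I−A)_1j·C_1j = (0.75)(0.4150) + (-0.05)(0.1100) + (-0.45)(0.0750) = 0.2720
adj(I−A) = Cᵀ =
  [ 0.4150   0.0800   0.2725]
  [ 0.1100   0.4800   0.1050]
  [ 0.0750   0.0800   0.4425]
(I − A)⁻¹ = adj(I−A) / det(I−A) ≈
  [   1.5257     0.2941     1.0018]
  [   0.4044     1.7647     0.3860]
  [   0.2757     0.2941     1.6268]
Δx = (I − A)⁻¹ Δd with Δd having -150 in the Sector 3 component and 0 elsewhere.
So Δx_1 = L_13 · (-150), where L_13 = adj(I−A)_13 / det(I−A) = 0.2725 / 0.2720.
Δx_1 = 0.2725 × (-150) / 0.2720 = -40.875 / 0.2720 ≈ -150.28.

Δx_1 = -150.28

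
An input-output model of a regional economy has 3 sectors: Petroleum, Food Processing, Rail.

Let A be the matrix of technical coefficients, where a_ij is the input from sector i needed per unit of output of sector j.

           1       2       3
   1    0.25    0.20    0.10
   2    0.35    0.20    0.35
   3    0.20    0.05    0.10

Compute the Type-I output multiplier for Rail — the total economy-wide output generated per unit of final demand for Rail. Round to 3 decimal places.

m_3 = 2.262

I − A =
  [   0.75    -0.20    -0.10]
  [  -0.35     0.80    -0.35]
  [  -0.20    -0.05     0.90]
Cofactors of I−A, C_ij = (−1)^(i+j)·(minor ij) (rows/columns in the sector order above):
  C_11 = (0.80)(0.90) − (-0.35)(-0.05) = 0.7025
  C_12 = −[(-0.35)(0.90) − (-0.35)(-0.20)] = 0.3850
  C_13 = (-0.35)(-0.05) − (0.80)(-0.20) = 0.1775
  C_21 = −[(-0.20)(0.90) − (-0.10)(-0.05)] = 0.1850
  C_22 = (0.75)(0.90) − (-0.10)(-0.20) = 0.6550
  C_23 = −[(0.75)(-0.05) − (-0.20)(-0.20)] = 0.0775
  C_31 = (-0.20)(-0.35) − (-0.10)(0.80) = 0.1500
  C_32 = −[(0.75)(-0.35) − (-0.10)(-0.35)] = 0.2975
  C_33 = (0.75)(0.80) − (-0.20)(-0.35) = 0.5300
det(I−A) = Σ_j (I−A)_1j·C_1j = (0.75)(0.7025) + (-0.20)(0.3850) + (-0.10)(0.1775) = 0.432125
adj(I−A) = Cᵀ =
  [ 0.7025   0.1850   0.1500]
  [ 0.3850   0.6550   0.2975]
  [ 0.1775   0.0775   0.5300]
(I − A)⁻¹ = adj(I−A) / det(I−A) ≈
  [   1.6257     0.4281     0.3471]
  [   0.8909     1.5158     0.6885]
  [   0.4108     0.1793     1.2265]
The output multiplier for sector j is the column-j sum of the Leontief inverse (I − A)⁻¹ = adj(I−A) / det(I−A).
Column 3 of adj(I−A): (0.1500, 0.2975, 0.5300); det(I−A) = 0.432125.
m_3 = (0.1500 + 0.2975 + 0.5300) / 0.432125 = 0.9775 / 0.432125 ≈ 2.262.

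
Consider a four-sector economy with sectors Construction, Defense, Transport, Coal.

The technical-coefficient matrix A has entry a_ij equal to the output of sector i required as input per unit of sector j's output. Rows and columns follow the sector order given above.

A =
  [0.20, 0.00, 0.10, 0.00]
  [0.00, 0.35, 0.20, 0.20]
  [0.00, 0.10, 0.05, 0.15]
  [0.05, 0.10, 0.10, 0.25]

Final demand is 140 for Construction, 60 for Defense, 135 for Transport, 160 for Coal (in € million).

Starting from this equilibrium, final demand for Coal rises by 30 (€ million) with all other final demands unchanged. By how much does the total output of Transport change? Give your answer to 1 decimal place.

I − A =
  [   0.80     0.00    -0.10     0.00]
  [   0.00     0.65    -0.20    -0.20]
  [   0.00    -0.10     0.95    -0.15]
  [  -0.05    -0.10    -0.10     0.75]
Compute the cofactors C_ij = (−1)^(i+j)·(3×3 minor ij) of I−A; the adjugate is their transpose:
adj(I−A) = Cᵀ =
  [ 0.414375   0.009000   0.046750   0.011750]
  [ 0.011000   0.557250   0.137000   0.176000]
  [ 0.005875   0.072000   0.374000   0.094000]
  [ 0.029875   0.084500   0.071250   0.478000]
det(I−A) = Σ_j (I−A)_1j·C_1j = (0.80)(0.414375) + (0.00)(0.011000) + (-0.10)(0.005875) + (0.00)(0.029875) = 0.3309125
(I − A)⁻¹ = adj(I−A) / det(I−A) ≈
  [   1.2522     0.0272     0.1413     0.0355]
  [   0.0332     1.6840     0.4140     0.5319]
  [   0.0178     0.2176     1.1302     0.2841]
  [   0.0903     0.2554     0.2153     1.4445]
Δx = (I − A)⁻¹ Δd with Δd having +30 in the Coal component and 0 elsewhere.
So Δx_3 = L_34 · (+30), where L_34 = adj(I−A)_34 / det(I−A) = 0.094000 / 0.3309125.
Δx_3 = 0.094000 × (+30) / 0.3309125 = 2.82 / 0.3309125 ≈ 8.5.

Δx_3 = 8.5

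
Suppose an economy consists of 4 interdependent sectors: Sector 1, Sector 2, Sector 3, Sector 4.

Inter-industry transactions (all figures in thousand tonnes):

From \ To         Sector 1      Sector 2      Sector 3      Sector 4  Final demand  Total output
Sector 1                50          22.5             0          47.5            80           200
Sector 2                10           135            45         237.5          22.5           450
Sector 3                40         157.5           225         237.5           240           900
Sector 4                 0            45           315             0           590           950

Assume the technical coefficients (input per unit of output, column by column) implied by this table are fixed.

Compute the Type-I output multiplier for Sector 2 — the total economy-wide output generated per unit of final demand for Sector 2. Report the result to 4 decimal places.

Technical coefficients a_ij = z_ij / X_j:
  a_11 = 50/200 = 0.25, a_21 = 10/200 = 0.05, a_31 = 40/200 = 0.20, a_41 = 0/200 = 0.00
  a_12 = 22.5/450 = 0.05, a_22 = 135/450 = 0.30, a_32 = 157.5/450 = 0.35, a_42 = 45/450 = 0.10
  a_13 = 0/900 = 0.00, a_23 = 45/900 = 0.05, a_33 = 225/900 = 0.25, a_43 = 315/900 = 0.35
  a_14 = 47.5/950 = 0.05, a_24 = 237.5/950 = 0.25, a_34 = 237.5/950 = 0.25, a_44 = 0/950 = 0.00
I − A =
  [   0.75    -0.05     0.00    -0.05]
  [  -0.05     0.70    -0.05    -0.25]
  [  -0.20    -0.35     0.75    -0.25]
  [   0.00    -0.10    -0.35     1.00]
Compute the cofactors C_ij = (−1)^(i+j)·(3×3 minor ij) of I−A; the adjugate is their transpose:
adj(I−A) = Cᵀ =
  [ 0.395625   0.043000   0.019375   0.035375]
  [ 0.060625   0.493375   0.104000   0.152375]
  [ 0.153750   0.292250   0.503500   0.206625]
  [ 0.059875   0.151625   0.186625   0.378250]
det(I−A) = Σ_j (I−A)_1j·C_1j = (0.75)(0.395625) + (-0.05)(0.060625) + (0.00)(0.153750) + (-0.05)(0.059875) = 0.29069375
(I − A)⁻¹ = adj(I−A) / det(I−A) ≈
  [   1.36097     0.14792     0.06665     0.12169]
  [   0.20855     1.69723     0.35776     0.52418]
  [   0.52891     1.00535     1.73206     0.71080]
  [   0.20597     0.52160     0.64200     1.30120]
The output multiplier for sector j is the column-j sum of the Leontief inverse (I − A)⁻¹ = adj(I−A) / det(I−A).
Column 2 of adj(I−A): (0.043000, 0.493375, 0.292250, 0.151625); det(I−A) = 0.29069375.
m_2 = (0.043000 + 0.493375 + 0.292250 + 0.151625) / 0.29069375 = 0.98025 / 0.29069375 ≈ 3.3721.

m_2 = 3.3721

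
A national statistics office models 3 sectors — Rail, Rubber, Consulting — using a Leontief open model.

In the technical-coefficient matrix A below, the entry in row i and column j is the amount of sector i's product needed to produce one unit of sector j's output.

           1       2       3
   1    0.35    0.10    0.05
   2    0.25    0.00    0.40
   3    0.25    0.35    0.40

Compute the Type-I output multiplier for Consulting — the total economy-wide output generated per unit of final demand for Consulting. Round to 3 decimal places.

I − A =
  [   0.65    -0.10    -0.05]
  [  -0.25     1.00    -0.40]
  [  -0.25    -0.35     0.60]
Cofactors of I−A, C_ij = (−1)^(i+j)·(minor ij) (rows/columns in the sector order above):
  C_11 = (1.00)(0.60) − (-0.40)(-0.35) = 0.4600
  C_12 = −[(-0.25)(0.60) − (-0.40)(-0.25)] = 0.2500
  C_13 = (-0.25)(-0.35) − (1.00)(-0.25) = 0.3375
  C_21 = −[(-0.10)(0.60) − (-0.05)(-0.35)] = 0.0775
  C_22 = (0.65)(0.60) − (-0.05)(-0.25) = 0.3775
  C_23 = −[(0.65)(-0.35) − (-0.10)(-0.25)] = 0.2525
  C_31 = (-0.10)(-0.40) − (-0.05)(1.00) = 0.0900
  C_32 = −[(0.65)(-0.40) − (-0.05)(-0.25)] = 0.2725
  C_33 = (0.65)(1.00) − (-0.10)(-0.25) = 0.6250
det(I−A) = Σ_j (I−A)_1j·C_1j = (0.65)(0.4600) + (-0.10)(0.2500) + (-0.05)(0.3375) = 0.257125
adj(I−A) = Cᵀ =
  [ 0.4600   0.0775   0.0900]
  [ 0.2500   0.3775   0.2725]
  [ 0.3375   0.2525   0.6250]
(I − A)⁻¹ = adj(I−A) / det(I−A) ≈
  [   1.7890     0.3014     0.3500]
  [   0.9723     1.4682     1.0598]
  [   1.3126     0.9820     2.4307]
The output multiplier for sector j is the column-j sum of the Leontief inverse (I − A)⁻¹ = adj(I−A) / det(I−A).
Column 3 of adj(I−A): (0.0900, 0.2725, 0.6250); det(I−A) = 0.257125.
m_3 = (0.0900 + 0.2725 + 0.6250) / 0.257125 = 0.9875 / 0.257125 ≈ 3.841.

m_3 = 3.841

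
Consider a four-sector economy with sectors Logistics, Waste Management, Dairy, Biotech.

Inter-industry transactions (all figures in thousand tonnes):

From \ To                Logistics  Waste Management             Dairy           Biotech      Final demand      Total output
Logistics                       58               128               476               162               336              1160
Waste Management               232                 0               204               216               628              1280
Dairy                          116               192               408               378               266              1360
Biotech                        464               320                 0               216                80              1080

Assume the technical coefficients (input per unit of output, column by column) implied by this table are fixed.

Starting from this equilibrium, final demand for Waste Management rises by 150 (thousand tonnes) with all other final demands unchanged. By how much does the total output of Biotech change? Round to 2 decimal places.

Δx_4 = 100.36

Technical coefficients a_ij = z_ij / X_j:
  a_11 = 58/1160 = 0.05, a_21 = 232/1160 = 0.20, a_31 = 116/1160 = 0.10, a_41 = 464/1160 = 0.40
  a_12 = 128/1280 = 0.10, a_22 = 0/1280 = 0.00, a_32 = 192/1280 = 0.15, a_42 = 320/1280 = 0.25
  a_13 = 476/1360 = 0.35, a_23 = 204/1360 = 0.15, a_33 = 408/1360 = 0.30, a_43 = 0/1360 = 0.00
  a_14 = 162/1080 = 0.15, a_24 = 216/1080 = 0.20, a_34 = 378/1080 = 0.35, a_44 = 216/1080 = 0.20
I − A =
  [   0.95    -0.10    -0.35    -0.15]
  [  -0.20     1.00    -0.15    -0.20]
  [  -0.10    -0.15     0.70    -0.35]
  [  -0.40    -0.25     0.00     0.80]
Compute the cofactors C_ij = (−1)^(i+j)·(3×3 minor ij) of I−A; the adjugate is their transpose:
adj(I−A) = Cᵀ =
  [ 0.493875   0.154875   0.280125   0.253875]
  [ 0.201000   0.413000   0.189000   0.223625]
  [ 0.268500   0.213875   0.621000   0.375500]
  [ 0.309750   0.206500   0.199125   0.582625]
det(I−A) = Σ_j (I−A)_1j·C_1j = (0.95)(0.493875) + (-0.10)(0.201000) + (-0.35)(0.268500) + (-0.15)(0.309750) = 0.30864375
(I − A)⁻¹ = adj(I−A) / det(I−A) ≈
  [   1.6001     0.5018     0.9076     0.8226]
  [   0.6512     1.3381     0.6124     0.7245]
  [   0.8699     0.6930     2.0120     1.2166]
  [   1.0036     0.6691     0.6452     1.8877]
Δx = (I − A)⁻¹ Δd with Δd having +150 in the Waste Management component and 0 elsewhere.
So Δx_4 = L_42 · (+150), where L_42 = adj(I−A)_42 / det(I−A) = 0.206500 / 0.30864375.
Δx_4 = 0.206500 × (+150) / 0.30864375 = 30.975 / 0.30864375 ≈ 100.36.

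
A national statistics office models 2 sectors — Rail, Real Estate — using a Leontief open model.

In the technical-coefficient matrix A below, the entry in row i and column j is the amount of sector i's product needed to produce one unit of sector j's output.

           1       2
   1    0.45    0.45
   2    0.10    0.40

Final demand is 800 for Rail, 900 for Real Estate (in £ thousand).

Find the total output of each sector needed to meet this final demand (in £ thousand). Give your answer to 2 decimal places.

x_1 = 3105.26, x_2 = 2017.54

I − A =
  [   0.55    -0.45]
  [  -0.10     0.60]
det(I−A) = (0.55)(0.60) − (-0.45)(-0.10) = 0.2850
adj(I−A) = [[0.60, 0.45], [0.10, 0.55]]
(I − A)⁻¹ = adj(I−A) / det(I−A) ≈
  [   2.1053     1.5789]
  [   0.3509     1.9298]
x = (I − A)⁻¹ d = adj(I−A)·d / det(I−A), with det(I−A) = 0.2850:
  x_1 = (0.60·800 + 0.45·900) / 0.2850 = 885.00 / 0.2850 ≈ 3105.26
  x_2 = (0.10·800 + 0.55·900) / 0.2850 = 575.00 / 0.2850 ≈ 2017.54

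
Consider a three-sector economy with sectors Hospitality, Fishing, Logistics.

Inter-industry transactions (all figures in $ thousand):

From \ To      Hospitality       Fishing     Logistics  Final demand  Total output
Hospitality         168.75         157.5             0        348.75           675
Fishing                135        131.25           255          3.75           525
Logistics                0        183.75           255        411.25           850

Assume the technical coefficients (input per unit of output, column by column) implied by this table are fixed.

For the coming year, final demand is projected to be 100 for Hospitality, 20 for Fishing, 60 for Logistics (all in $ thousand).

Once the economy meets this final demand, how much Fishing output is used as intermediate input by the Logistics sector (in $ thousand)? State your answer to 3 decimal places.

Technical coefficients a_ij = z_ij / X_j:
  a_11 = 168.75/675 = 0.25, a_21 = 135/675 = 0.20, a_31 = 0/675 = 0.00
  a_12 = 157.5/525 = 0.30, a_22 = 131.25/525 = 0.25, a_32 = 183.75/525 = 0.35
  a_13 = 0/850 = 0.00, a_23 = 255/850 = 0.30, a_33 = 255/850 = 0.30
I − A =
  [   0.75    -0.30     0.00]
  [  -0.20     0.75    -0.30]
  [   0.00    -0.35     0.70]
Cofactors of I−A, C_ij = (−1)^(i+j)·(minor ij) (rows/columns in the sector order above):
  C_11 = (0.75)(0.70) − (-0.30)(-0.35) = 0.4200
  C_12 = −[(-0.20)(0.70) − (-0.30)(0.00)] = 0.1400
  C_13 = (-0.20)(-0.35) − (0.75)(0.00) = 0.0700
  C_21 = −[(-0.30)(0.70) − (0.00)(-0.35)] = 0.2100
  C_22 = (0.75)(0.70) − (0.00)(0.00) = 0.5250
  C_23 = −[(0.75)(-0.35) − (-0.30)(0.00)] = 0.2625
  C_31 = (-0.30)(-0.30) − (0.00)(0.75) = 0.0900
  C_32 = −[(0.75)(-0.30) − (0.00)(-0.20)] = 0.2250
  C_33 = (0.75)(0.75) − (-0.30)(-0.20) = 0.5025
det(I−A) = Σ_j (I−A)_1j·C_1j = (0.75)(0.4200) + (-0.30)(0.1400) + (0.00)(0.0700) = 0.2730
adj(I−A) = Cᵀ =
  [ 0.4200   0.2100   0.0900]
  [ 0.1400   0.5250   0.2250]
  [ 0.0700   0.2625   0.5025]
(I − A)⁻¹ = adj(I−A) / det(I−A) ≈
  [   1.5385     0.7692     0.3297]
  [   0.5128     1.9231     0.8242]
  [   0.2564     0.9615     1.8407]
First solve x = (I − A)⁻¹ d = adj(I−A)·d / det(I−A); in particular x_3 = (0.0700·100 + 0.2625·20 + 0.5025·60) / 0.2730 = 42.40 / 0.2730 ≈ 155.31136.
Intermediate flow from 2 to 3: z_23 = a_23 · x_3 = 0.30 × 42.40 / 0.2730 = 12.72 / 0.2730 ≈ 46.593.

z_23 = 46.593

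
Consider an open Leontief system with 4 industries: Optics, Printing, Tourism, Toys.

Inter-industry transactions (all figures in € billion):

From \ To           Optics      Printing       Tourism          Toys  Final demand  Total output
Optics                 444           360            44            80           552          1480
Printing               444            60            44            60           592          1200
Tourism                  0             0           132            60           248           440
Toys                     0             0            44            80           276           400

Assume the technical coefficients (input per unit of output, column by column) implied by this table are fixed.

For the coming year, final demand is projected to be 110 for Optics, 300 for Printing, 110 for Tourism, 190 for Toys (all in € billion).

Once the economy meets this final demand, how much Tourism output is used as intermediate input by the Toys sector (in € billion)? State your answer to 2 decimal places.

Technical coefficients a_ij = z_ij / X_j:
  a_11 = 444/1480 = 0.30, a_21 = 444/1480 = 0.30, a_31 = 0/1480 = 0.00, a_41 = 0/1480 = 0.00
  a_12 = 360/1200 = 0.30, a_22 = 60/1200 = 0.05, a_32 = 0/1200 = 0.00, a_42 = 0/1200 = 0.00
  a_13 = 44/440 = 0.10, a_23 = 44/440 = 0.10, a_33 = 132/440 = 0.30, a_43 = 44/440 = 0.10
  a_14 = 80/400 = 0.20, a_24 = 60/400 = 0.15, a_34 = 60/400 = 0.15, a_44 = 80/400 = 0.20
I − A =
  [   0.70    -0.30    -0.10    -0.20]
  [  -0.30     0.95    -0.10    -0.15]
  [   0.00     0.00     0.70    -0.15]
  [   0.00     0.00    -0.10     0.80]
Compute the cofactors C_ij = (−1)^(i+j)·(3×3 minor ij) of I−A; the adjugate is their transpose:
adj(I−A) = Cᵀ =
  [ 0.51775   0.16350   0.12350   0.18325]
  [ 0.16350   0.38150   0.09650   0.13050]
  [ 0.00000   0.00000   0.46000   0.08625]
  [ 0.00000   0.00000   0.05750   0.40250]
det(I−A) = Σ_j (I−A)_1j·C_1j = (0.70)(0.51775) + (-0.30)(0.16350) + (-0.10)(0.00000) + (-0.20)(0.00000) = 0.313375
(I − A)⁻¹ = adj(I−A) / det(I−A) ≈
  [   1.6522     0.5217     0.3941     0.5848]
  [   0.5217     1.2174     0.3079     0.4164]
  [   0.0000     0.0000     1.4679     0.2752]
  [   0.0000     0.0000     0.1835     1.2844]
First solve x = (I − A)⁻¹ d = adj(I−A)·d / det(I−A); in particular x_4 = (0.00000·110 + 0.00000·300 + 0.05750·110 + 0.40250·190) / 0.313375 = 82.80 / 0.313375 ≈ 264.2202.
Intermediate flow from 3 to 4: z_34 = a_34 · x_4 = 0.15 × 82.80 / 0.313375 = 12.42 / 0.313375 ≈ 39.63.

z_34 = 39.63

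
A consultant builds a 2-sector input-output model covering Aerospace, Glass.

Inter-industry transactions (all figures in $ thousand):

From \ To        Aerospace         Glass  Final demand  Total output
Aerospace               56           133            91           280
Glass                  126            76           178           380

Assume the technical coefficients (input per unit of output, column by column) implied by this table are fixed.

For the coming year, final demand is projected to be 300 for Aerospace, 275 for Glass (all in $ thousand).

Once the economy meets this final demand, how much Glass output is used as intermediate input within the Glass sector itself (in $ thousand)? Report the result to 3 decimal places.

Technical coefficients a_ij = z_ij / X_j:
  a_11 = 56/280 = 0.20, a_21 = 126/280 = 0.45
  a_12 = 133/380 = 0.35, a_22 = 76/380 = 0.20
I − A =
  [   0.80    -0.35]
  [  -0.45     0.80]
det(I−A) = (0.80)(0.80) − (-0.35)(-0.45) = 0.4825
adj(I−A) = [[0.80, 0.35], [0.45, 0.80]]
(I − A)⁻¹ = adj(I−A) / det(I−A) ≈
  [   1.6580     0.7254]
  [   0.9326     1.6580]
First solve x = (I − A)⁻¹ d = adj(I−A)·d / det(I−A); in particular x_2 = (0.45·300 + 0.80·275) / 0.4825 = 355.00 / 0.4825 ≈ 735.75130.
Intermediate flow from 2 to 2: z_22 = a_22 · x_2 = 0.20 × 355.00 / 0.4825 = 71.00 / 0.4825 ≈ 147.150.

z_22 = 147.150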